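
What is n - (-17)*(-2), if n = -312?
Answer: -346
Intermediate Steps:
n - (-17)*(-2) = -312 - (-17)*(-2) = -312 - 1*34 = -312 - 34 = -346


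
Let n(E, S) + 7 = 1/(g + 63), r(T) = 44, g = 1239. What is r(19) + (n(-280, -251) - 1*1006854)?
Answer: -1310875733/1302 ≈ -1.0068e+6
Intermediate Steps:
n(E, S) = -9113/1302 (n(E, S) = -7 + 1/(1239 + 63) = -7 + 1/1302 = -9113/1302)
r(19) + (n(-280, -251) - 1*1006854) = 44 + (-9113/1302 - 1*1006854) = 44 + (-9113/1302 - 1006854) = 44 - 1310933021/1302 = -1310875733/1302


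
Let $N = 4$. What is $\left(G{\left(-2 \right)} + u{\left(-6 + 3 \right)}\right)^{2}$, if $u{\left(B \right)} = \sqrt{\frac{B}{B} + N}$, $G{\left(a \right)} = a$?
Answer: $\left(2 - \sqrt{5}\right)^{2} \approx 0.055728$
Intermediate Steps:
$u{\left(B \right)} = \sqrt{5}$ ($u{\left(B \right)} = \sqrt{\frac{B}{B} + 4} = \sqrt{1 + 4} = \sqrt{5}$)
$\left(G{\left(-2 \right)} + u{\left(-6 + 3 \right)}\right)^{2} = \left(-2 + \sqrt{5}\right)^{2}$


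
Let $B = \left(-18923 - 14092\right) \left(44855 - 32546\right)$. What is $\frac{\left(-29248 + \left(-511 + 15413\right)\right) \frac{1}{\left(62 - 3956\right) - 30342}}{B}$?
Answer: $- \frac{797}{772937869770} \approx -1.0311 \cdot 10^{-9}$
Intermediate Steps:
$B = -406381635$ ($B = \left(-33015\right) 12309 = -406381635$)
$\frac{\left(-29248 + \left(-511 + 15413\right)\right) \frac{1}{\left(62 - 3956\right) - 30342}}{B} = \frac{\left(-29248 + \left(-511 + 15413\right)\right) \frac{1}{\left(62 - 3956\right) - 30342}}{-406381635} = \frac{-29248 + 14902}{\left(62 - 3956\right) - 30342} \left(- \frac{1}{406381635}\right) = - \frac{14346}{-3894 - 30342} \left(- \frac{1}{406381635}\right) = - \frac{14346}{-34236} \left(- \frac{1}{406381635}\right) = \left(-14346\right) \left(- \frac{1}{34236}\right) \left(- \frac{1}{406381635}\right) = \frac{797}{1902} \left(- \frac{1}{406381635}\right) = - \frac{797}{772937869770}$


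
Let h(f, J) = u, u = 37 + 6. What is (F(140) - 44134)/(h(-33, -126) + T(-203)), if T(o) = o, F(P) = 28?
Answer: 22053/80 ≈ 275.66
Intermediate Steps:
u = 43
h(f, J) = 43
(F(140) - 44134)/(h(-33, -126) + T(-203)) = (28 - 44134)/(43 - 203) = -44106/(-160) = -44106*(-1/160) = 22053/80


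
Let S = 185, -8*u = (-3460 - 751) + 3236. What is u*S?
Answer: 180375/8 ≈ 22547.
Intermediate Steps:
u = 975/8 (u = -((-3460 - 751) + 3236)/8 = -(-4211 + 3236)/8 = -1/8*(-975) = 975/8 ≈ 121.88)
u*S = (975/8)*185 = 180375/8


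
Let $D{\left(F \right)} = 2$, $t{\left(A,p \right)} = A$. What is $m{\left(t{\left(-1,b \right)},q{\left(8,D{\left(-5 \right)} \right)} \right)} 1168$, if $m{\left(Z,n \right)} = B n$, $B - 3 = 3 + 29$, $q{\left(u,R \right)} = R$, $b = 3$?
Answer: $81760$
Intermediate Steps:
$B = 35$ ($B = 3 + \left(3 + 29\right) = 3 + 32 = 35$)
$m{\left(Z,n \right)} = 35 n$
$m{\left(t{\left(-1,b \right)},q{\left(8,D{\left(-5 \right)} \right)} \right)} 1168 = 35 \cdot 2 \cdot 1168 = 70 \cdot 1168 = 81760$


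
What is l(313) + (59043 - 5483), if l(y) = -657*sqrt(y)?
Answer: 53560 - 657*sqrt(313) ≈ 41937.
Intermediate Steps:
l(313) + (59043 - 5483) = -657*sqrt(313) + (59043 - 5483) = -657*sqrt(313) + 53560 = 53560 - 657*sqrt(313)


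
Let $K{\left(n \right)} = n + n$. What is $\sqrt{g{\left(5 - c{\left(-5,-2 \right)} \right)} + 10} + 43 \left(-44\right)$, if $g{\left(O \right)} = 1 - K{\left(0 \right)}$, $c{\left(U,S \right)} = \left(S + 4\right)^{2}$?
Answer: $-1892 + \sqrt{11} \approx -1888.7$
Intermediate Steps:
$c{\left(U,S \right)} = \left(4 + S\right)^{2}$
$K{\left(n \right)} = 2 n$
$g{\left(O \right)} = 1$ ($g{\left(O \right)} = 1 - 2 \cdot 0 = 1 - 0 = 1 + 0 = 1$)
$\sqrt{g{\left(5 - c{\left(-5,-2 \right)} \right)} + 10} + 43 \left(-44\right) = \sqrt{1 + 10} + 43 \left(-44\right) = \sqrt{11} - 1892 = -1892 + \sqrt{11}$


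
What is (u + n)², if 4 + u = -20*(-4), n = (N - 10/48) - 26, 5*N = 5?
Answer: 1485961/576 ≈ 2579.8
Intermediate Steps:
N = 1 (N = (⅕)*5 = 1)
n = -605/24 (n = (1 - 10/48) - 26 = (1 - 10*1/48) - 26 = (1 - 5/24) - 26 = 19/24 - 26 = -605/24 ≈ -25.208)
u = 76 (u = -4 - 20*(-4) = -4 + 80 = 76)
(u + n)² = (76 - 605/24)² = (1219/24)² = 1485961/576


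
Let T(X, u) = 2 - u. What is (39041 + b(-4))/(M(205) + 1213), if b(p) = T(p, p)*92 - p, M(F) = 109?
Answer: 39597/1322 ≈ 29.952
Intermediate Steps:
b(p) = 184 - 93*p (b(p) = (2 - p)*92 - p = (184 - 92*p) - p = 184 - 93*p)
(39041 + b(-4))/(M(205) + 1213) = (39041 + (184 - 93*(-4)))/(109 + 1213) = (39041 + (184 + 372))/1322 = (39041 + 556)*(1/1322) = 39597*(1/1322) = 39597/1322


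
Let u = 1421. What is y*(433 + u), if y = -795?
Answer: -1473930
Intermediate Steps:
y*(433 + u) = -795*(433 + 1421) = -795*1854 = -1473930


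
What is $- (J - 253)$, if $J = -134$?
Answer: $387$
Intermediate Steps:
$- (J - 253) = - (-134 - 253) = \left(-1\right) \left(-387\right) = 387$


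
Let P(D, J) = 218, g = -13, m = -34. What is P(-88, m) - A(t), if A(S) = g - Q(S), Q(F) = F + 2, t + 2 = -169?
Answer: 62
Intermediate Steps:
t = -171 (t = -2 - 169 = -171)
Q(F) = 2 + F
A(S) = -15 - S (A(S) = -13 - (2 + S) = -13 + (-2 - S) = -15 - S)
P(-88, m) - A(t) = 218 - (-15 - 1*(-171)) = 218 - (-15 + 171) = 218 - 1*156 = 218 - 156 = 62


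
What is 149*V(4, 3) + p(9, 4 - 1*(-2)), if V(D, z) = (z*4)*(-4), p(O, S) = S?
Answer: -7146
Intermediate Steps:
V(D, z) = -16*z (V(D, z) = (4*z)*(-4) = -16*z)
149*V(4, 3) + p(9, 4 - 1*(-2)) = 149*(-16*3) + (4 - 1*(-2)) = 149*(-48) + (4 + 2) = -7152 + 6 = -7146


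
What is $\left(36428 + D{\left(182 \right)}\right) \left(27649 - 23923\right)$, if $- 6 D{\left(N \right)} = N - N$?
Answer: $135730728$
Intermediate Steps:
$D{\left(N \right)} = 0$ ($D{\left(N \right)} = - \frac{N - N}{6} = \left(- \frac{1}{6}\right) 0 = 0$)
$\left(36428 + D{\left(182 \right)}\right) \left(27649 - 23923\right) = \left(36428 + 0\right) \left(27649 - 23923\right) = 36428 \cdot 3726 = 135730728$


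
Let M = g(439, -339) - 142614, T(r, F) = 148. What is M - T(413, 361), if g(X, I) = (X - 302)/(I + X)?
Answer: -14276063/100 ≈ -1.4276e+5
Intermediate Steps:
g(X, I) = (-302 + X)/(I + X)
M = -14261263/100 (M = (-302 + 439)/(-339 + 439) - 142614 = 137/100 - 142614 = -14261263/100 ≈ -1.4261e+5)
M - T(413, 361) = -14261263/100 - 1*148 = -14261263/100 - 148 = -14276063/100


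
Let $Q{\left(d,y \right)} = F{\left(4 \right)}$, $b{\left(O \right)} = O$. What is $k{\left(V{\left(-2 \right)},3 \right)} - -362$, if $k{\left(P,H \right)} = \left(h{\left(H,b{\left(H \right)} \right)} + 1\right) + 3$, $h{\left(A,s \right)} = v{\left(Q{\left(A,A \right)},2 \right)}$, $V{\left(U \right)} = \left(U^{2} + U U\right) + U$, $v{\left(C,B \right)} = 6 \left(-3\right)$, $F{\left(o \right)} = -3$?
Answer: $348$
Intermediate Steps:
$Q{\left(d,y \right)} = -3$
$v{\left(C,B \right)} = -18$
$V{\left(U \right)} = U + 2 U^{2}$ ($V{\left(U \right)} = \left(U^{2} + U^{2}\right) + U = 2 U^{2} + U = U + 2 U^{2}$)
$h{\left(A,s \right)} = -18$
$k{\left(P,H \right)} = -14$ ($k{\left(P,H \right)} = \left(-18 + 1\right) + 3 = -17 + 3 = -14$)
$k{\left(V{\left(-2 \right)},3 \right)} - -362 = -14 - -362 = -14 + 362 = 348$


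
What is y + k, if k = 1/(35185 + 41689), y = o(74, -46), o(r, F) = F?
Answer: -3536203/76874 ≈ -46.000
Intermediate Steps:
y = -46
k = 1/76874 ≈ 1.3008e-5
y + k = -46 + 1/76874 = -3536203/76874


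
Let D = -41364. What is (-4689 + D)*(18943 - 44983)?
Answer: 1199220120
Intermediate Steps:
(-4689 + D)*(18943 - 44983) = (-4689 - 41364)*(18943 - 44983) = -46053*(-26040) = 1199220120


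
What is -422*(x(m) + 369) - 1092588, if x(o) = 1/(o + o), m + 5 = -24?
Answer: -36200663/29 ≈ -1.2483e+6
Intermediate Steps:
m = -29 (m = -5 - 24 = -29)
x(o) = 1/(2*o)
-422*(x(m) + 369) - 1092588 = -422*((½)/(-29) + 369) - 1092588 = -422*((½)*(-1/29) + 369) - 1092588 = -422*(-1/58 + 369) - 1092588 = -422*21401/58 - 1092588 = -4515611/29 - 1092588 = -36200663/29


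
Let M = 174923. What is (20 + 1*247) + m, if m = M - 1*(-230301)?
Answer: 405491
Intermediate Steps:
m = 405224 (m = 174923 - 1*(-230301) = 174923 + 230301 = 405224)
(20 + 1*247) + m = (20 + 1*247) + 405224 = (20 + 247) + 405224 = 267 + 405224 = 405491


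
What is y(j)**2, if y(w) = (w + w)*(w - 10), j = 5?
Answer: 2500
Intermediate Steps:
y(w) = 2*w*(-10 + w) (y(w) = (2*w)*(-10 + w) = 2*w*(-10 + w))
y(j)**2 = (2*5*(-10 + 5))**2 = (2*5*(-5))**2 = (-50)**2 = 2500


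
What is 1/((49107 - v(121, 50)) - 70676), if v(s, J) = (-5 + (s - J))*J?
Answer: -1/24869 ≈ -4.0211e-5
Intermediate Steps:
v(s, J) = J*(-5 + s - J) (v(s, J) = (-5 + s - J)*J = J*(-5 + s - J))
1/((49107 - v(121, 50)) - 70676) = 1/((49107 - 50*(-5 + 121 - 1*50)) - 70676) = 1/((49107 - 50*(-5 + 121 - 50)) - 70676) = 1/((49107 - 50*66) - 70676) = 1/((49107 - 1*3300) - 70676) = 1/((49107 - 3300) - 70676) = 1/(45807 - 70676) = 1/(-24869) = -1/24869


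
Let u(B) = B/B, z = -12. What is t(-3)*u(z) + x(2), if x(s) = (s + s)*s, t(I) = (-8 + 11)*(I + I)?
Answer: -10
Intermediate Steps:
t(I) = 6*I (t(I) = 3*(2*I) = 6*I)
x(s) = 2*s² (x(s) = (2*s)*s = 2*s²)
u(B) = 1
t(-3)*u(z) + x(2) = (6*(-3))*1 + 2*2² = -18*1 + 2*4 = -18 + 8 = -10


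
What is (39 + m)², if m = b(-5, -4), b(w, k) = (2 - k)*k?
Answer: 225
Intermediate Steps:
b(w, k) = k*(2 - k)
m = -24 (m = -4*(2 - 1*(-4)) = -4*(2 + 4) = -4*6 = -24)
(39 + m)² = (39 - 24)² = 15² = 225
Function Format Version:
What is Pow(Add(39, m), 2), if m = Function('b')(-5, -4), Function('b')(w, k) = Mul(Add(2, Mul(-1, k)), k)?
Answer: 225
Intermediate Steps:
Function('b')(w, k) = Mul(k, Add(2, Mul(-1, k)))
m = -24 (m = Mul(-4, Add(2, Mul(-1, -4))) = Mul(-4, Add(2, 4)) = Mul(-4, 6) = -24)
Pow(Add(39, m), 2) = Pow(Add(39, -24), 2) = Pow(15, 2) = 225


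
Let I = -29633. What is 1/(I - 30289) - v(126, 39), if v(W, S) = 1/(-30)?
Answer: 4991/149805 ≈ 0.033317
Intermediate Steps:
v(W, S) = -1/30
1/(I - 30289) - v(126, 39) = 1/(-29633 - 30289) - 1*(-1/30) = 1/(-59922) + 1/30 = -1/59922 + 1/30 = 4991/149805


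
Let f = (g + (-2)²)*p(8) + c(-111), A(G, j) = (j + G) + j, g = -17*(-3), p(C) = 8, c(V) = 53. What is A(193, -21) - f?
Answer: -342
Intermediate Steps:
g = 51
A(G, j) = G + 2*j (A(G, j) = (G + j) + j = G + 2*j)
f = 493 (f = (51 + (-2)²)*8 + 53 = (51 + 4)*8 + 53 = 55*8 + 53 = 440 + 53 = 493)
A(193, -21) - f = (193 + 2*(-21)) - 1*493 = (193 - 42) - 493 = 151 - 493 = -342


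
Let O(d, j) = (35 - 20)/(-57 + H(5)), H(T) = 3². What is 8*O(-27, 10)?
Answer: -5/2 ≈ -2.5000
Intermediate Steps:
H(T) = 9
O(d, j) = -5/16 (O(d, j) = (35 - 20)/(-57 + 9) = 15/(-48) = 15*(-1/48) = -5/16)
8*O(-27, 10) = 8*(-5/16) = -5/2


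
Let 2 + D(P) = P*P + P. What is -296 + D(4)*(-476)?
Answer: -8864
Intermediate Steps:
D(P) = -2 + P + P² (D(P) = -2 + (P*P + P) = -2 + (P² + P) = -2 + (P + P²) = -2 + P + P²)
-296 + D(4)*(-476) = -296 + (-2 + 4 + 4²)*(-476) = -296 + (-2 + 4 + 16)*(-476) = -296 + 18*(-476) = -296 - 8568 = -8864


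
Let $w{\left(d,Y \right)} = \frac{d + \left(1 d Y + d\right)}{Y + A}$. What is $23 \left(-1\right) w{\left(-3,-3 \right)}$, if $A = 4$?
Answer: $-69$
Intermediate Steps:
$w{\left(d,Y \right)} = \frac{2 d + Y d}{4 + Y}$ ($w{\left(d,Y \right)} = \frac{d + \left(1 d Y + d\right)}{Y + 4} = \frac{d + \left(d Y + d\right)}{4 + Y} = \frac{d + \left(Y d + d\right)}{4 + Y} = \frac{d + \left(d + Y d\right)}{4 + Y} = \frac{2 d + Y d}{4 + Y}$)
$23 \left(-1\right) w{\left(-3,-3 \right)} = 23 \left(-1\right) \left(- \frac{3 \left(2 - 3\right)}{4 - 3}\right) = - 23 \left(\left(-3\right) 1^{-1} \left(-1\right)\right) = - 23 \left(\left(-3\right) 1 \left(-1\right)\right) = \left(-23\right) 3 = -69$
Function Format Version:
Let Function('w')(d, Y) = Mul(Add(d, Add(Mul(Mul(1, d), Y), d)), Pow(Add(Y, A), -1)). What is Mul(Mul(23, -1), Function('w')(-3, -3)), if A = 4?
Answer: -69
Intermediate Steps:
Function('w')(d, Y) = Mul(Pow(Add(4, Y), -1), Add(Mul(2, d), Mul(Y, d))) (Function('w')(d, Y) = Mul(Add(d, Add(Mul(Mul(1, d), Y), d)), Pow(Add(Y, 4), -1)) = Mul(Add(d, Add(Mul(d, Y), d)), Pow(Add(4, Y), -1)) = Mul(Add(d, Add(Mul(Y, d), d)), Pow(Add(4, Y), -1)) = Mul(Add(d, Add(d, Mul(Y, d))), Pow(Add(4, Y), -1)) = Mul(Add(Mul(2, d), Mul(Y, d)), Pow(Add(4, Y), -1)) = Mul(Pow(Add(4, Y), -1), Add(Mul(2, d), Mul(Y, d))))
Mul(Mul(23, -1), Function('w')(-3, -3)) = Mul(Mul(23, -1), Mul(-3, Pow(Add(4, -3), -1), Add(2, -3))) = Mul(-23, Mul(-3, Pow(1, -1), -1)) = Mul(-23, Mul(-3, 1, -1)) = Mul(-23, 3) = -69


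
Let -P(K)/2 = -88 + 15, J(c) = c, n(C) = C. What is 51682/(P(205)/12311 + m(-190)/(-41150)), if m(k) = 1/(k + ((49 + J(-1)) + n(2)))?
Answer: 3665477164622000/841118311 ≈ 4.3579e+6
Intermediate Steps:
m(k) = 1/(50 + k) (m(k) = 1/(k + ((49 - 1) + 2)) = 1/(k + (48 + 2)) = 1/(k + 50) = 1/(50 + k))
P(K) = 146 (P(K) = -2*(-88 + 15) = -2*(-73) = 146)
51682/(P(205)/12311 + m(-190)/(-41150)) = 51682/(146/12311 + 1/((50 - 190)*(-41150))) = 51682/(146*(1/12311) - 1/41150/(-140)) = 51682/(146/12311 - 1/140*(-1/41150)) = 51682/(146/12311 + 1/5761000) = 51682/(841118311/70923671000) = 51682*(70923671000/841118311) = 3665477164622000/841118311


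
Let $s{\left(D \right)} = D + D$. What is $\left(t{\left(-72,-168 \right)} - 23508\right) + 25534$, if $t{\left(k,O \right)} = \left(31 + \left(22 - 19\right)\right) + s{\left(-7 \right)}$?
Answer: $2046$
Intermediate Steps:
$s{\left(D \right)} = 2 D$
$t{\left(k,O \right)} = 20$ ($t{\left(k,O \right)} = \left(31 + \left(22 - 19\right)\right) + 2 \left(-7\right) = \left(31 + 3\right) - 14 = 34 - 14 = 20$)
$\left(t{\left(-72,-168 \right)} - 23508\right) + 25534 = \left(20 - 23508\right) + 25534 = -23488 + 25534 = 2046$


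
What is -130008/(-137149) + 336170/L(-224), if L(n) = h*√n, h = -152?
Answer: 130008/137149 + 168085*I*√14/4256 ≈ 0.94793 + 147.77*I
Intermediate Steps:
L(n) = -152*√n
-130008/(-137149) + 336170/L(-224) = -130008/(-137149) + 336170/((-608*I*√14)) = -130008*(-1/137149) + 336170/((-608*I*√14)) = 130008/137149 + 336170/((-608*I*√14)) = 130008/137149 + 336170*(I*√14/8512) = 130008/137149 + 168085*I*√14/4256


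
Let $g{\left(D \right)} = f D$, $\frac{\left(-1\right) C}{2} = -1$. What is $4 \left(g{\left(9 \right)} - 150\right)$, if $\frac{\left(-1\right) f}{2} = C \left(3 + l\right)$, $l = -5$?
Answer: $-312$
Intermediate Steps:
$C = 2$ ($C = \left(-2\right) \left(-1\right) = 2$)
$f = 8$ ($f = - 2 \cdot 2 \left(3 - 5\right) = - 2 \cdot 2 \left(-2\right) = \left(-2\right) \left(-4\right) = 8$)
$g{\left(D \right)} = 8 D$
$4 \left(g{\left(9 \right)} - 150\right) = 4 \left(8 \cdot 9 - 150\right) = 4 \left(72 - 150\right) = 4 \left(-78\right) = -312$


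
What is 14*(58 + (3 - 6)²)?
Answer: 938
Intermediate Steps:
14*(58 + (3 - 6)²) = 14*(58 + (-3)²) = 14*(58 + 9) = 14*67 = 938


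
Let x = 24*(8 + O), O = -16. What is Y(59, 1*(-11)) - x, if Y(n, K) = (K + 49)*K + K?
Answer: -237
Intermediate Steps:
Y(n, K) = K + K*(49 + K) (Y(n, K) = (49 + K)*K + K = K*(49 + K) + K = K + K*(49 + K))
x = -192 (x = 24*(8 - 16) = 24*(-8) = -192)
Y(59, 1*(-11)) - x = (1*(-11))*(50 + 1*(-11)) - 1*(-192) = -11*(50 - 11) + 192 = -11*39 + 192 = -429 + 192 = -237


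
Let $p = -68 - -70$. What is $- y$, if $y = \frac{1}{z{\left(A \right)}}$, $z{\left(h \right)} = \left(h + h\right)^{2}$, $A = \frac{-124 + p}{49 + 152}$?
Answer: $- \frac{40401}{59536} \approx -0.6786$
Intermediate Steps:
$p = 2$ ($p = -68 + 70 = 2$)
$A = - \frac{122}{201}$ ($A = \frac{-124 + 2}{49 + 152} = - \frac{122}{201} \approx -0.60697$)
$z{\left(h \right)} = 4 h^{2}$ ($z{\left(h \right)} = \left(2 h\right)^{2} = 4 h^{2}$)
$y = \frac{40401}{59536}$ ($y = \frac{1}{4 \left(- \frac{122}{201}\right)^{2}} = \frac{1}{4 \cdot \frac{14884}{40401}} = \frac{1}{\frac{59536}{40401}} = \frac{40401}{59536} \approx 0.6786$)
$- y = \left(-1\right) \frac{40401}{59536} = - \frac{40401}{59536}$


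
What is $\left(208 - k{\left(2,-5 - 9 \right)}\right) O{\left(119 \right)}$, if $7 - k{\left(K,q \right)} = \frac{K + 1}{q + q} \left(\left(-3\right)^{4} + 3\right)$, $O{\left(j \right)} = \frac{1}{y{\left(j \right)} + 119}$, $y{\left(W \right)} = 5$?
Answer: $\frac{48}{31} \approx 1.5484$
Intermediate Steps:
$O{\left(j \right)} = \frac{1}{124}$ ($O{\left(j \right)} = \frac{1}{5 + 119} = \frac{1}{124}$)
$k{\left(K,q \right)} = 7 - \frac{42 \left(1 + K\right)}{q}$ ($k{\left(K,q \right)} = 7 - \frac{K + 1}{q + q} \left(\left(-3\right)^{4} + 3\right) = 7 - \frac{1 + K}{2 q} \left(81 + 3\right) = 7 - \left(1 + K\right) \frac{1}{2 q} 84 = 7 - \frac{1 + K}{2 q} 84 = 7 - \frac{42 \left(1 + K\right)}{q}$)
$\left(208 - k{\left(2,-5 - 9 \right)}\right) O{\left(119 \right)} = \left(208 - \frac{7 \left(-6 - 14 - 12\right)}{-5 - 9}\right) \frac{1}{124} = \left(208 - \frac{7 \left(-6 - 14 - 12\right)}{-14}\right) \frac{1}{124} = \left(208 - 7 \left(- \frac{1}{14}\right) \left(-32\right)\right) \frac{1}{124} = \left(208 - 16\right) \frac{1}{124} = 192 \cdot \frac{1}{124} = \frac{48}{31}$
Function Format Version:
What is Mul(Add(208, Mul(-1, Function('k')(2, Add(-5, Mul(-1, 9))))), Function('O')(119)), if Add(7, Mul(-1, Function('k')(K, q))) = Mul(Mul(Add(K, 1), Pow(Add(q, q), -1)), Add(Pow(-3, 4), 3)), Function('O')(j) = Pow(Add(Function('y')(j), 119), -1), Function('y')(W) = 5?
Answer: Rational(48, 31) ≈ 1.5484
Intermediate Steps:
Function('O')(j) = Rational(1, 124) (Function('O')(j) = Pow(Add(5, 119), -1) = Pow(124, -1) = Rational(1, 124))
Function('k')(K, q) = Add(7, Mul(-42, Pow(q, -1), Add(1, K))) (Function('k')(K, q) = Add(7, Mul(-1, Mul(Mul(Add(K, 1), Pow(Add(q, q), -1)), Add(Pow(-3, 4), 3)))) = Add(7, Mul(-1, Mul(Mul(Add(1, K), Pow(Mul(2, q), -1)), Add(81, 3)))) = Add(7, Mul(-1, Mul(Mul(Add(1, K), Mul(Rational(1, 2), Pow(q, -1))), 84))) = Add(7, Mul(-1, Mul(Mul(Rational(1, 2), Pow(q, -1), Add(1, K)), 84))) = Add(7, Mul(-1, Mul(42, Pow(q, -1), Add(1, K)))) = Add(7, Mul(-42, Pow(q, -1), Add(1, K))))
Mul(Add(208, Mul(-1, Function('k')(2, Add(-5, Mul(-1, 9))))), Function('O')(119)) = Mul(Add(208, Mul(-1, Mul(7, Pow(Add(-5, Mul(-1, 9)), -1), Add(-6, Add(-5, Mul(-1, 9)), Mul(-6, 2))))), Rational(1, 124)) = Mul(Add(208, Mul(-1, Mul(7, Pow(Add(-5, -9), -1), Add(-6, Add(-5, -9), -12)))), Rational(1, 124)) = Mul(Add(208, Mul(-1, Mul(7, Pow(-14, -1), Add(-6, -14, -12)))), Rational(1, 124)) = Mul(Add(208, Mul(-1, Mul(7, Rational(-1, 14), -32))), Rational(1, 124)) = Mul(Add(208, Mul(-1, 16)), Rational(1, 124)) = Mul(Add(208, -16), Rational(1, 124)) = Mul(192, Rational(1, 124)) = Rational(48, 31)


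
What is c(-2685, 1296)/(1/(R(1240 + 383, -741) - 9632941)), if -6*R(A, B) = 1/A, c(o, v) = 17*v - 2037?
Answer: -625214187094235/3246 ≈ -1.9261e+11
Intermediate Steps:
c(o, v) = -2037 + 17*v
R(A, B) = -1/(6*A)
c(-2685, 1296)/(1/(R(1240 + 383, -741) - 9632941)) = (-2037 + 17*1296)/(1/(-1/(6*(1240 + 383)) - 9632941)) = (-2037 + 22032)/(1/(-1/6/1623 - 9632941)) = 19995/(1/(-1/6*1/1623 - 9632941)) = 19995/(1/(-1/9738 - 9632941)) = 19995/(1/(-93805579459/9738)) = 19995/(-9738/93805579459) = 19995*(-93805579459/9738) = -625214187094235/3246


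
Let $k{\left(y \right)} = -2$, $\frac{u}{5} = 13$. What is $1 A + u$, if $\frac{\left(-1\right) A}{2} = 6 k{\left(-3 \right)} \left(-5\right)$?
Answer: $-55$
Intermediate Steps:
$u = 65$ ($u = 5 \cdot 13 = 65$)
$A = -120$ ($A = - 2 \cdot 6 \left(-2\right) \left(-5\right) = - 2 \left(\left(-12\right) \left(-5\right)\right) = \left(-2\right) 60 = -120$)
$1 A + u = 1 \left(-120\right) + 65 = -120 + 65 = -55$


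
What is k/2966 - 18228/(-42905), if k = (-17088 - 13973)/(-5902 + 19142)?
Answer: 142895594263/336974497040 ≈ 0.42405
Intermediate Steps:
k = -31061/13240 ≈ -2.3460
k/2966 - 18228/(-42905) = -31061/13240/2966 - 18228/(-42905) = -31061/13240*1/2966 - 18228*(-1/42905) = -31061/39269840 + 18228/42905 = 142895594263/336974497040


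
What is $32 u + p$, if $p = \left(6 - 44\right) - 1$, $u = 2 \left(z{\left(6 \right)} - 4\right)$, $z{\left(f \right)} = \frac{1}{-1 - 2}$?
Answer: $- \frac{949}{3} \approx -316.33$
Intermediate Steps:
$z{\left(f \right)} = - \frac{1}{3}$ ($z{\left(f \right)} = \frac{1}{-3} = - \frac{1}{3}$)
$u = - \frac{26}{3}$ ($u = 2 \left(- \frac{1}{3} - 4\right) = 2 \left(- \frac{13}{3}\right) = - \frac{26}{3} \approx -8.6667$)
$p = -39$ ($p = -38 - 1 = -39$)
$32 u + p = 32 \left(- \frac{26}{3}\right) - 39 = - \frac{832}{3} - 39 = - \frac{949}{3}$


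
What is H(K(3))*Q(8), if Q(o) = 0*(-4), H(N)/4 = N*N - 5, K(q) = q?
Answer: 0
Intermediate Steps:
H(N) = -20 + 4*N² (H(N) = 4*(N*N - 5) = 4*(N² - 5) = 4*(-5 + N²) = -20 + 4*N²)
Q(o) = 0
H(K(3))*Q(8) = (-20 + 4*3²)*0 = (-20 + 4*9)*0 = (-20 + 36)*0 = 16*0 = 0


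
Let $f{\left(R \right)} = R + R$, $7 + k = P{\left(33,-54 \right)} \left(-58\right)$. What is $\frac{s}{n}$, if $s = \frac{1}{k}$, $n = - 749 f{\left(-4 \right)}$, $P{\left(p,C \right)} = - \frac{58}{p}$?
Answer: $\frac{33}{18772936} \approx 1.7578 \cdot 10^{-6}$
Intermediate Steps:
$k = \frac{3133}{33}$ ($k = -7 + - \frac{58}{33} \left(-58\right) = -7 + \left(-58\right) \frac{1}{33} \left(-58\right) = -7 - - \frac{3364}{33} = -7 + \frac{3364}{33} = \frac{3133}{33} \approx 94.939$)
$f{\left(R \right)} = 2 R$
$n = 5992$ ($n = - 749 \cdot 2 \left(-4\right) = \left(-749\right) \left(-8\right) = 5992$)
$s = \frac{33}{3133}$ ($s = \frac{1}{\frac{3133}{33}} = \frac{33}{3133} \approx 0.010533$)
$\frac{s}{n} = \frac{33}{3133 \cdot 5992} = \frac{33}{3133} \cdot \frac{1}{5992} = \frac{33}{18772936}$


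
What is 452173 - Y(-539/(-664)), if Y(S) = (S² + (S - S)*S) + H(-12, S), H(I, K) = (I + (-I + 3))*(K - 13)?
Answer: 199377097743/440896 ≈ 4.5221e+5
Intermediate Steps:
H(I, K) = -39 + 3*K (H(I, K) = (I + (3 - I))*(-13 + K) = 3*(-13 + K) = -39 + 3*K)
Y(S) = -39 + S² + 3*S (Y(S) = (S² + (S - S)*S) + (-39 + 3*S) = (S² + 0*S) + (-39 + 3*S) = (S² + 0) + (-39 + 3*S) = S² + (-39 + 3*S) = -39 + S² + 3*S)
452173 - Y(-539/(-664)) = 452173 - (-39 + (-539/(-664))² + 3*(-539/(-664))) = 452173 - (-39 + (-539*(-1/664))² + 3*(-539*(-1/664))) = 452173 - (-39 + (539/664)² + 3*(539/664)) = 452173 - (-39 + 290521/440896 + 1617/664) = 452173 - 1*(-15830735/440896) = 452173 + 15830735/440896 = 199377097743/440896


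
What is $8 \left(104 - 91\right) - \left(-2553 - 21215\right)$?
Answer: $23872$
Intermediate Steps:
$8 \left(104 - 91\right) - \left(-2553 - 21215\right) = 8 \cdot 13 - -23768 = 104 + 23768 = 23872$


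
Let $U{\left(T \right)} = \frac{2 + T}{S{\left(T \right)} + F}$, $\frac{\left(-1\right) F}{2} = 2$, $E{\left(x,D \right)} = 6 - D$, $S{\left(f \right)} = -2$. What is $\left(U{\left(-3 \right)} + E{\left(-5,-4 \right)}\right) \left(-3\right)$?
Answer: $- \frac{61}{2} \approx -30.5$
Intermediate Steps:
$F = -4$ ($F = \left(-2\right) 2 = -4$)
$U{\left(T \right)} = - \frac{1}{3} - \frac{T}{6}$ ($U{\left(T \right)} = \frac{2 + T}{-2 - 4} = \frac{2 + T}{-6} = \left(2 + T\right) \left(- \frac{1}{6}\right) = - \frac{1}{3} - \frac{T}{6}$)
$\left(U{\left(-3 \right)} + E{\left(-5,-4 \right)}\right) \left(-3\right) = \left(\left(- \frac{1}{3} - - \frac{1}{2}\right) + \left(6 - -4\right)\right) \left(-3\right) = \left(\left(- \frac{1}{3} + \frac{1}{2}\right) + \left(6 + 4\right)\right) \left(-3\right) = \left(\frac{1}{6} + 10\right) \left(-3\right) = \frac{61}{6} \left(-3\right) = - \frac{61}{2}$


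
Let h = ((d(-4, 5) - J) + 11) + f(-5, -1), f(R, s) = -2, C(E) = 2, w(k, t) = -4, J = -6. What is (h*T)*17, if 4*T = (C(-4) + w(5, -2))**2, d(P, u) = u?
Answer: 340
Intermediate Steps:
T = 1 (T = (2 - 4)**2/4 = (1/4)*(-2)**2 = (1/4)*4 = 1)
h = 20 (h = ((5 - 1*(-6)) + 11) - 2 = ((5 + 6) + 11) - 2 = (11 + 11) - 2 = 22 - 2 = 20)
(h*T)*17 = (20*1)*17 = 20*17 = 340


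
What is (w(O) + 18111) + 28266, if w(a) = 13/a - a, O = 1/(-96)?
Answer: 4332385/96 ≈ 45129.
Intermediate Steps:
O = -1/96 ≈ -0.010417
w(a) = -a + 13/a
(w(O) + 18111) + 28266 = ((-1*(-1/96) + 13/(-1/96)) + 18111) + 28266 = ((1/96 + 13*(-96)) + 18111) + 28266 = ((1/96 - 1248) + 18111) + 28266 = (-119807/96 + 18111) + 28266 = 1618849/96 + 28266 = 4332385/96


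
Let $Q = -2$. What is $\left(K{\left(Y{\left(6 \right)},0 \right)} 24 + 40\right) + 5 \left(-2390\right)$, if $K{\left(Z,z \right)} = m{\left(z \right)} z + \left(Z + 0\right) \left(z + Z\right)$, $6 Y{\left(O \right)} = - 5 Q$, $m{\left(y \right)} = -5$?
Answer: $- \frac{35530}{3} \approx -11843.0$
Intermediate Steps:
$Y{\left(O \right)} = \frac{5}{3}$ ($Y{\left(O \right)} = \frac{\left(-5\right) \left(-2\right)}{6} = \frac{1}{6} \cdot 10 = \frac{5}{3}$)
$K{\left(Z,z \right)} = - 5 z + Z \left(Z + z\right)$ ($K{\left(Z,z \right)} = - 5 z + \left(Z + 0\right) \left(z + Z\right) = - 5 z + Z \left(Z + z\right)$)
$\left(K{\left(Y{\left(6 \right)},0 \right)} 24 + 40\right) + 5 \left(-2390\right) = \left(\left(\left(\frac{5}{3}\right)^{2} - 0 + \frac{5}{3} \cdot 0\right) 24 + 40\right) + 5 \left(-2390\right) = \left(\left(\frac{25}{9} + 0 + 0\right) 24 + 40\right) - 11950 = \left(\frac{25}{9} \cdot 24 + 40\right) - 11950 = \left(\frac{200}{3} + 40\right) - 11950 = \frac{320}{3} - 11950 = - \frac{35530}{3}$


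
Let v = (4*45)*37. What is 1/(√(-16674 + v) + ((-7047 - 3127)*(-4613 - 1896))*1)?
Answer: 33111283/2192714123817185 - I*√10014/4385428247634370 ≈ 1.5101e-8 - 2.2819e-14*I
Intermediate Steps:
v = 6660 (v = 180*37 = 6660)
1/(√(-16674 + v) + ((-7047 - 3127)*(-4613 - 1896))*1) = 1/(√(-16674 + 6660) + ((-7047 - 3127)*(-4613 - 1896))*1) = 1/(√(-10014) - 10174*(-6509)*1) = 1/(I*√10014 + 66222566*1) = 1/(I*√10014 + 66222566) = 1/(66222566 + I*√10014)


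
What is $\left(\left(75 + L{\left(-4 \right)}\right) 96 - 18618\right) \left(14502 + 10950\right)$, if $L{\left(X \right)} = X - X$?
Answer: $-290610936$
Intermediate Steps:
$L{\left(X \right)} = 0$
$\left(\left(75 + L{\left(-4 \right)}\right) 96 - 18618\right) \left(14502 + 10950\right) = \left(\left(75 + 0\right) 96 - 18618\right) \left(14502 + 10950\right) = \left(75 \cdot 96 - 18618\right) 25452 = \left(7200 - 18618\right) 25452 = \left(-11418\right) 25452 = -290610936$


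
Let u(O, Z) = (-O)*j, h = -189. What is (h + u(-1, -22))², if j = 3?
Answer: 34596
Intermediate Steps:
u(O, Z) = -3*O (u(O, Z) = -O*3 = -3*O)
(h + u(-1, -22))² = (-189 - 3*(-1))² = (-189 + 3)² = (-186)² = 34596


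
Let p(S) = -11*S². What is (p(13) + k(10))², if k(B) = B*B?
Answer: 3094081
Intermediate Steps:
k(B) = B²
(p(13) + k(10))² = (-11*13² + 10²)² = (-11*169 + 100)² = (-1859 + 100)² = (-1759)² = 3094081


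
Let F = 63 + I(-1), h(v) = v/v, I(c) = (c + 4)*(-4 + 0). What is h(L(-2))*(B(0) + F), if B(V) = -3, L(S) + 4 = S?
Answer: 48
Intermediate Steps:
I(c) = -16 - 4*c (I(c) = (4 + c)*(-4) = -16 - 4*c)
L(S) = -4 + S
h(v) = 1
F = 51 (F = 63 + (-16 - 4*(-1)) = 63 + (-16 + 4) = 63 - 12 = 51)
h(L(-2))*(B(0) + F) = 1*(-3 + 51) = 1*48 = 48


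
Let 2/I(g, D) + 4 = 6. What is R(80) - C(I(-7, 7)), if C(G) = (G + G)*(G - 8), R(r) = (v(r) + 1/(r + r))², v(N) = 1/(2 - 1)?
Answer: 384321/25600 ≈ 15.013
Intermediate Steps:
I(g, D) = 1 (I(g, D) = 2/(-4 + 6) = 2/2 = 2*(½) = 1)
v(N) = 1 (v(N) = 1/1 = 1)
R(r) = (1 + 1/(2*r))² (R(r) = (1 + 1/(r + r))² = (1 + 1/(2*r))²)
C(G) = 2*G*(-8 + G) (C(G) = (2*G)*(-8 + G) = 2*G*(-8 + G))
R(80) - C(I(-7, 7)) = (¼)*(1 + 2*80)²/80² - 2*(-8 + 1) = (¼)*(1/6400)*(1 + 160)² - 2*(-7) = (¼)*(1/6400)*161² - 1*(-14) = (¼)*(1/6400)*25921 + 14 = 25921/25600 + 14 = 384321/25600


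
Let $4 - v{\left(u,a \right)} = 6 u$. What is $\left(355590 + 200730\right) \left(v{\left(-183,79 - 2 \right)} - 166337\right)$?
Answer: $-91923535200$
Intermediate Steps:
$v{\left(u,a \right)} = 4 - 6 u$
$\left(355590 + 200730\right) \left(v{\left(-183,79 - 2 \right)} - 166337\right) = \left(355590 + 200730\right) \left(\left(4 - -1098\right) - 166337\right) = 556320 \left(\left(4 + 1098\right) - 166337\right) = 556320 \left(1102 - 166337\right) = 556320 \left(-165235\right) = -91923535200$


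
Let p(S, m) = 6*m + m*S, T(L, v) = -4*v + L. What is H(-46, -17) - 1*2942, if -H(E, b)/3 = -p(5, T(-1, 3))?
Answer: -3371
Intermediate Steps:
T(L, v) = L - 4*v
p(S, m) = 6*m + S*m
H(E, b) = -429 (H(E, b) = -(-3)*(-1 - 4*3)*(6 + 5) = -(-3)*(-1 - 12)*11 = -(-3)*(-13*11) = -(-3)*(-143) = -3*143 = -429)
H(-46, -17) - 1*2942 = -429 - 1*2942 = -429 - 2942 = -3371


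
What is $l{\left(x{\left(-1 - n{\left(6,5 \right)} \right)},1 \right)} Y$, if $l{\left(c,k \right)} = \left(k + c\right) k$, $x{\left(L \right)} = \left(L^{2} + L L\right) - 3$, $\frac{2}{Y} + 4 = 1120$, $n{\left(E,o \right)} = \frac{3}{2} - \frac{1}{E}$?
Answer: $\frac{40}{2511} \approx 0.01593$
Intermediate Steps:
$n{\left(E,o \right)} = \frac{3}{2} - \frac{1}{E}$ ($n{\left(E,o \right)} = 3 \cdot \frac{1}{2} - \frac{1}{E} = \frac{3}{2} - \frac{1}{E}$)
$Y = \frac{1}{558}$ ($Y = \frac{2}{-4 + 1120} = \frac{2}{1116} = 2 \cdot \frac{1}{1116} = \frac{1}{558} \approx 0.0017921$)
$x{\left(L \right)} = -3 + 2 L^{2}$ ($x{\left(L \right)} = \left(L^{2} + L^{2}\right) - 3 = 2 L^{2} - 3 = -3 + 2 L^{2}$)
$l{\left(c,k \right)} = k \left(c + k\right)$ ($l{\left(c,k \right)} = \left(c + k\right) k = k \left(c + k\right)$)
$l{\left(x{\left(-1 - n{\left(6,5 \right)} \right)},1 \right)} Y = 1 \left(\left(-3 + 2 \left(-1 - \left(\frac{3}{2} - \frac{1}{6}\right)\right)^{2}\right) + 1\right) \frac{1}{558} = 1 \left(\left(-3 + 2 \left(-1 - \frac{4}{3}\right)^{2}\right) + 1\right) \frac{1}{558} = 1 \left(\left(-3 + 2 \left(- \frac{7}{3}\right)^{2}\right) + 1\right) \frac{1}{558} = 1 \left(\left(-3 + 2 \cdot \frac{49}{9}\right) + 1\right) \frac{1}{558} = 1 \left(\left(-3 + \frac{98}{9}\right) + 1\right) \frac{1}{558} = 1 \left(\frac{71}{9} + 1\right) \frac{1}{558} = 1 \cdot \frac{80}{9} \cdot \frac{1}{558} = \frac{80}{9} \cdot \frac{1}{558} = \frac{40}{2511}$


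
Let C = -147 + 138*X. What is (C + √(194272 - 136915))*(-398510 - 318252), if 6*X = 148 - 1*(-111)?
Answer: -4164387220 - 2150286*√6373 ≈ -4.3361e+9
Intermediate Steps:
X = 259/6 (X = (148 - 1*(-111))/6 = (148 + 111)/6 = (⅙)*259 = 259/6 ≈ 43.167)
C = 5810 (C = -147 + 138*(259/6) = -147 + 5957 = 5810)
(C + √(194272 - 136915))*(-398510 - 318252) = (5810 + √(194272 - 136915))*(-398510 - 318252) = (5810 + √57357)*(-716762) = (5810 + 3*√6373)*(-716762) = -4164387220 - 2150286*√6373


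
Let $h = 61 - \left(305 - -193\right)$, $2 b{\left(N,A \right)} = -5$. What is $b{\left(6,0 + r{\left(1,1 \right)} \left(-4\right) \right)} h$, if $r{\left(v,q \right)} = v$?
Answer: $\frac{2185}{2} \approx 1092.5$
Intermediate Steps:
$b{\left(N,A \right)} = - \frac{5}{2}$ ($b{\left(N,A \right)} = \frac{1}{2} \left(-5\right) = - \frac{5}{2}$)
$h = -437$ ($h = 61 - \left(305 + 193\right) = 61 - 498 = -437$)
$b{\left(6,0 + r{\left(1,1 \right)} \left(-4\right) \right)} h = \left(- \frac{5}{2}\right) \left(-437\right) = \frac{2185}{2}$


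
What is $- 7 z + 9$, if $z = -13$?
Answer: $100$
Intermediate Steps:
$- 7 z + 9 = \left(-7\right) \left(-13\right) + 9 = 91 + 9 = 100$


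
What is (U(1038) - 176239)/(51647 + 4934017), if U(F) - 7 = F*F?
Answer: 75101/415472 ≈ 0.18076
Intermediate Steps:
U(F) = 7 + F² (U(F) = 7 + F*F = 7 + F²)
(U(1038) - 176239)/(51647 + 4934017) = ((7 + 1038²) - 176239)/(51647 + 4934017) = ((7 + 1077444) - 176239)/4985664 = (1077451 - 176239)*(1/4985664) = 901212*(1/4985664) = 75101/415472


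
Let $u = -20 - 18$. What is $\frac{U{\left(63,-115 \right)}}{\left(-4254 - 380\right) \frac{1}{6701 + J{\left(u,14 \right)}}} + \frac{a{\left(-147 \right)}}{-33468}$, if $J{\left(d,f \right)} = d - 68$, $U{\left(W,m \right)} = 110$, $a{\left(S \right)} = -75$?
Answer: $- \frac{4046502175}{25848452} \approx -156.55$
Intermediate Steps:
$u = -38$ ($u = -20 - 18 = -38$)
$J{\left(d,f \right)} = -68 + d$ ($J{\left(d,f \right)} = d - 68 = -68 + d$)
$\frac{U{\left(63,-115 \right)}}{\left(-4254 - 380\right) \frac{1}{6701 + J{\left(u,14 \right)}}} + \frac{a{\left(-147 \right)}}{-33468} = \frac{110}{\left(-4254 - 380\right) \frac{1}{6701 - 106}} - \frac{75}{-33468} = \frac{110}{\left(-4634\right) \frac{1}{6701 - 106}} - - \frac{25}{11156} = \frac{110}{\left(-4634\right) \frac{1}{6595}} + \frac{25}{11156} = \frac{110}{- \frac{4634}{6595}} + \frac{25}{11156} = 110 \left(- \frac{6595}{4634}\right) + \frac{25}{11156} = - \frac{362725}{2317} + \frac{25}{11156} = - \frac{4046502175}{25848452}$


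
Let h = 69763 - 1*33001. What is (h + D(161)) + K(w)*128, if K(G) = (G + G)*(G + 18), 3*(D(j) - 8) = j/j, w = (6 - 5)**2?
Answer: 124903/3 ≈ 41634.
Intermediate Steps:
w = 1 (w = 1**2 = 1)
D(j) = 25/3 (D(j) = 8 + (j/j)/3 = 8 + (1/3)*1 = 8 + 1/3 = 25/3)
K(G) = 2*G*(18 + G) (K(G) = (2*G)*(18 + G) = 2*G*(18 + G))
h = 36762 (h = 69763 - 33001 = 36762)
(h + D(161)) + K(w)*128 = (36762 + 25/3) + (2*1*(18 + 1))*128 = 110311/3 + (2*1*19)*128 = 110311/3 + 38*128 = 110311/3 + 4864 = 124903/3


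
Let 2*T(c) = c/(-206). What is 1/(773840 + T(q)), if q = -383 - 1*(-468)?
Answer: 412/318821995 ≈ 1.2923e-6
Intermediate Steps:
q = 85 (q = -383 + 468 = 85)
T(c) = -c/412 (T(c) = (c/(-206))/2 = (c*(-1/206))/2 = (-c/206)/2 = -c/412)
1/(773840 + T(q)) = 1/(773840 - 1/412*85) = 1/(773840 - 85/412) = 1/(318821995/412) = 412/318821995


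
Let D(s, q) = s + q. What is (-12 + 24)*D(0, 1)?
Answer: 12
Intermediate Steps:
D(s, q) = q + s
(-12 + 24)*D(0, 1) = (-12 + 24)*(1 + 0) = 12*1 = 12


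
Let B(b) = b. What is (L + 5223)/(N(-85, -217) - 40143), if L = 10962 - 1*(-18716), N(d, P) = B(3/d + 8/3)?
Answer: -8899755/10235794 ≈ -0.86947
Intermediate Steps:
N(d, P) = 8/3 + 3/d (N(d, P) = 3/d + 8/3 = 8/3 + 3/d)
L = 29678 (L = 10962 + 18716 = 29678)
(L + 5223)/(N(-85, -217) - 40143) = (29678 + 5223)/((8/3 + 3/(-85)) - 40143) = 34901/((8/3 + 3*(-1/85)) - 40143) = 34901/((8/3 - 3/85) - 40143) = 34901/(671/255 - 40143) = 34901/(-10235794/255) = 34901*(-255/10235794) = -8899755/10235794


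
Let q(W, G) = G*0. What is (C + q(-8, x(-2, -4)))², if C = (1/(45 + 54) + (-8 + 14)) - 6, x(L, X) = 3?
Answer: 1/9801 ≈ 0.00010203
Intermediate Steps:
q(W, G) = 0
C = 1/99 (C = (1/99 + 6) - 6 = 595/99 - 6 = 1/99 ≈ 0.010101)
(C + q(-8, x(-2, -4)))² = (1/99 + 0)² = (1/99)² = 1/9801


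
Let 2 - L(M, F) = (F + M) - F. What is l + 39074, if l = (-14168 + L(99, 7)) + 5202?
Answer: 30011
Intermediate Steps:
L(M, F) = 2 - M (L(M, F) = 2 - ((F + M) - F) = 2 - M)
l = -9063 (l = (-14168 + (2 - 1*99)) + 5202 = (-14168 + (2 - 99)) + 5202 = (-14168 - 97) + 5202 = -14265 + 5202 = -9063)
l + 39074 = -9063 + 39074 = 30011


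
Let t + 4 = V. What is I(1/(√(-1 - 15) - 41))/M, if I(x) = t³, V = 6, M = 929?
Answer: 8/929 ≈ 0.0086114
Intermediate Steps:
t = 2 (t = -4 + 6 = 2)
I(x) = 8 (I(x) = 2³ = 8)
I(1/(√(-1 - 15) - 41))/M = 8/929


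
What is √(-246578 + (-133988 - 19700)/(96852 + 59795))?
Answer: I*√6050624723926138/156647 ≈ 496.57*I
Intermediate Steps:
√(-246578 + (-133988 - 19700)/(96852 + 59795)) = √(-246578 - 153688/156647) = √(-38625857654/156647) = I*√6050624723926138/156647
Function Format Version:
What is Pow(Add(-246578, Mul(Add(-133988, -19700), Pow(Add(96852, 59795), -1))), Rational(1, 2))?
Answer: Mul(Rational(1, 156647), I, Pow(6050624723926138, Rational(1, 2))) ≈ Mul(496.57, I)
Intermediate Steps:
Pow(Add(-246578, Mul(Add(-133988, -19700), Pow(Add(96852, 59795), -1))), Rational(1, 2)) = Pow(Add(-246578, Mul(-153688, Pow(156647, -1))), Rational(1, 2)) = Pow(Add(-246578, Mul(-153688, Rational(1, 156647))), Rational(1, 2)) = Pow(Add(-246578, Rational(-153688, 156647)), Rational(1, 2)) = Pow(Rational(-38625857654, 156647), Rational(1, 2)) = Mul(Rational(1, 156647), I, Pow(6050624723926138, Rational(1, 2)))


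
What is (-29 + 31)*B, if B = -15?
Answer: -30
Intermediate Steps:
(-29 + 31)*B = (-29 + 31)*(-15) = 2*(-15) = -30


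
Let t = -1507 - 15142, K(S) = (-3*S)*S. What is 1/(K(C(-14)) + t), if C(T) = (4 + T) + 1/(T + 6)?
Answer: -64/1085219 ≈ -5.8974e-5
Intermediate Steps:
C(T) = 4 + T + 1/(6 + T) (C(T) = (4 + T) + 1/(6 + T) = 4 + T + 1/(6 + T))
K(S) = -3*S²
t = -16649
1/(K(C(-14)) + t) = 1/(-3*(25 + (-14)² + 10*(-14))²/(6 - 14)² - 16649) = 1/(-3*(25 + 196 - 140)²/64 - 16649) = 1/(-3*(-⅛*81)² - 16649) = 1/(-3*(-81/8)² - 16649) = 1/(-3*6561/64 - 16649) = 1/(-19683/64 - 16649) = 1/(-1085219/64) = -64/1085219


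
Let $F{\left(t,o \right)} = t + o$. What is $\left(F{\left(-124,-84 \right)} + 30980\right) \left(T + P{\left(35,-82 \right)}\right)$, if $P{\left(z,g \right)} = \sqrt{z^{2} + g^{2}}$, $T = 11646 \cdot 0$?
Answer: $30772 \sqrt{7949} \approx 2.7435 \cdot 10^{6}$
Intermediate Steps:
$F{\left(t,o \right)} = o + t$
$T = 0$
$P{\left(z,g \right)} = \sqrt{g^{2} + z^{2}}$
$\left(F{\left(-124,-84 \right)} + 30980\right) \left(T + P{\left(35,-82 \right)}\right) = \left(\left(-84 - 124\right) + 30980\right) \left(0 + \sqrt{\left(-82\right)^{2} + 35^{2}}\right) = \left(-208 + 30980\right) \left(0 + \sqrt{6724 + 1225}\right) = 30772 \left(0 + \sqrt{7949}\right) = 30772 \sqrt{7949}$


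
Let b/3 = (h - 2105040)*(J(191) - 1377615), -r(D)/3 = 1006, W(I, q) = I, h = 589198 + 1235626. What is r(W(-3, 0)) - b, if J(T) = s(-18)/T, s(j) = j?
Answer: -221195070961422/191 ≈ -1.1581e+12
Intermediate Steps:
h = 1824824
r(D) = -3018 (r(D) = -3*1006 = -3018)
J(T) = -18/T
b = 221195070384984/191 (b = 3*((1824824 - 2105040)*(-18/191 - 1377615)) = 3*(-280216*(-18*1/191 - 1377615)) = 3*(-280216*(-18/191 - 1377615)) = 3*(-280216*(-263124483/191)) = 3*(73731690128328/191) = 221195070384984/191 ≈ 1.1581e+12)
r(W(-3, 0)) - b = -3018 - 1*221195070384984/191 = -3018 - 221195070384984/191 = -221195070961422/191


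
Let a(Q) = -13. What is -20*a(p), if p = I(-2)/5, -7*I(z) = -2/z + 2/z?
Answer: 260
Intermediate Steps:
I(z) = 0 (I(z) = -(-2/z + 2/z)/7 = -⅐*0 = 0)
p = 0 (p = 0/5 = 0*(⅕) = 0)
-20*a(p) = -20*(-13) = 260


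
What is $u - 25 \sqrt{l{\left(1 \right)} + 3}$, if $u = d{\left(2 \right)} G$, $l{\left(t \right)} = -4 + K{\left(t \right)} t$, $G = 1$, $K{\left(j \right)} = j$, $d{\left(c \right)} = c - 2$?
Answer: $0$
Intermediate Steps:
$d{\left(c \right)} = -2 + c$ ($d{\left(c \right)} = c - 2 = -2 + c$)
$l{\left(t \right)} = -4 + t^{2}$ ($l{\left(t \right)} = -4 + t t = -4 + t^{2}$)
$u = 0$ ($u = \left(-2 + 2\right) 1 = 0 \cdot 1 = 0$)
$u - 25 \sqrt{l{\left(1 \right)} + 3} = 0 - 25 \sqrt{\left(-4 + 1^{2}\right) + 3} = 0 - 25 \sqrt{\left(-4 + 1\right) + 3} = 0 - 25 \sqrt{-3 + 3} = 0 - 25 \sqrt{0} = 0 - 0 = 0 + 0 = 0$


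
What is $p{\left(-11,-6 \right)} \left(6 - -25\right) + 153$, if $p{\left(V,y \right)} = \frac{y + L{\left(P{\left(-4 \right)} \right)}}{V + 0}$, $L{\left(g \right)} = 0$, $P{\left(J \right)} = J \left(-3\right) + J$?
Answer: $\frac{1869}{11} \approx 169.91$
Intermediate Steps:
$P{\left(J \right)} = - 2 J$ ($P{\left(J \right)} = - 3 J + J = - 2 J$)
$p{\left(V,y \right)} = \frac{y}{V}$ ($p{\left(V,y \right)} = \frac{y + 0}{V + 0} = \frac{y}{V}$)
$p{\left(-11,-6 \right)} \left(6 - -25\right) + 153 = - \frac{6}{-11} \left(6 - -25\right) + 153 = \left(-6\right) \left(- \frac{1}{11}\right) \left(6 + 25\right) + 153 = \frac{6}{11} \cdot 31 + 153 = \frac{186}{11} + 153 = \frac{1869}{11}$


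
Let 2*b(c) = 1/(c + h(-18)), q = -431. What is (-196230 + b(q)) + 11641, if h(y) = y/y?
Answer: -158746541/860 ≈ -1.8459e+5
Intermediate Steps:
h(y) = 1
b(c) = 1/(2*(1 + c)) (b(c) = 1/(2*(c + 1)) = 1/(2*(1 + c)))
(-196230 + b(q)) + 11641 = (-196230 + 1/(2*(1 - 431))) + 11641 = (-196230 + (1/2)/(-430)) + 11641 = (-196230 + (1/2)*(-1/430)) + 11641 = (-196230 - 1/860) + 11641 = -168757801/860 + 11641 = -158746541/860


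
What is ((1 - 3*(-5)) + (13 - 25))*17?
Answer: 68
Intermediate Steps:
((1 - 3*(-5)) + (13 - 25))*17 = ((1 + 15) - 12)*17 = (16 - 12)*17 = 4*17 = 68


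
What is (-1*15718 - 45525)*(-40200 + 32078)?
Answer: 497415646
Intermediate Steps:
(-1*15718 - 45525)*(-40200 + 32078) = (-15718 - 45525)*(-8122) = -61243*(-8122) = 497415646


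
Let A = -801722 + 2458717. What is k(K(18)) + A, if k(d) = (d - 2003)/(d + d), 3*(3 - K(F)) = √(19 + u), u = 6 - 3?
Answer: 97735694/59 - 6009*√22/118 ≈ 1.6563e+6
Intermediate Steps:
u = 3
K(F) = 3 - √22/3 (K(F) = 3 - √(19 + 3)/3 = 3 - √22/3)
k(d) = (-2003 + d)/(2*d) (k(d) = (-2003 + d)/((2*d)) = (-2003 + d)*(1/(2*d)) = (-2003 + d)/(2*d))
A = 1656995
k(K(18)) + A = (-2003 + (3 - √22/3))/(2*(3 - √22/3)) + 1656995 = (-2000 - √22/3)/(2*(3 - √22/3)) + 1656995 = 1656995 + (-2000 - √22/3)/(2*(3 - √22/3))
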